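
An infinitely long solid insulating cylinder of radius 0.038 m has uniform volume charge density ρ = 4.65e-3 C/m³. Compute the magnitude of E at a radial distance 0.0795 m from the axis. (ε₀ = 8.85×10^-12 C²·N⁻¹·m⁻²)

Coaxial Gaussian cylinder, radius r = 0.0795 m, length L (r > 0.038 m, full cross-section enclosed).
λ_enc = ρ·πR² = (4.65×10^-3)π(0.038)² = 2.109×10^-5 C/m.
By Gauss's law (flux through the curved wall only), E·2πrL = λ_enc L/ε₀.
E = |λ_enc|/(2πε₀r) = (2.109×10^-5)/(2π·8.85×10^-12·0.0795) = 4.77e6 N/C.

|E| = 4.77×10^6 V/m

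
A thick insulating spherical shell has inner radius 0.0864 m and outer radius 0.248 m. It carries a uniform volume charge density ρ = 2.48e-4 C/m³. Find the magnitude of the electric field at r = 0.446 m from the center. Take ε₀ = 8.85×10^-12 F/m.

|E| = 6.86×10^5 N/C

Use a concentric Gaussian sphere at r = 0.446 m (r > 0.248 m, enclosing the whole shell).
Q_enc = ρ·(4π/3)(b³ − a³) = (2.48×10^-4)·(4π/3)·((0.248)³ − (0.0864)³) = 1.518e-5 C.
Gauss's law: E·4πr² = Q_enc/ε₀.
E = |Q_enc|/(4πε₀r²) = (1.518e-5)/(4π·8.85×10^-12·(0.446)²) = 6.86×10^5 N/C.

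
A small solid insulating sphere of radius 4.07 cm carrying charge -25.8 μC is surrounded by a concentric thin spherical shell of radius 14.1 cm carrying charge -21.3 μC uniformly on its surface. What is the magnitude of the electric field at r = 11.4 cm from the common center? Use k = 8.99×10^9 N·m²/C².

Take a concentric spherical Gaussian surface of radius r = 11.4 cm (between the bodies, 4.07 cm < r < 14.1 cm).
Only the inner charge is enclosed; the outer shell contributes nothing inside itself. Q_enc = -25.8 μC = -2.58×10^-5 C.
Gauss's law: E·4πr² = Q_enc/ε₀.
E = k|Q_enc|/r² = (8.99×10^9)(2.58e-5)/(0.114)² = 1.78×10^7 N/C.

|E| ≈ 1.78×10^7 N/C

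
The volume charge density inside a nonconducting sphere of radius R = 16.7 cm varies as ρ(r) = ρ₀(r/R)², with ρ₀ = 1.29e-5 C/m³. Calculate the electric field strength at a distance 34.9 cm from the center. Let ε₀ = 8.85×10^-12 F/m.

Use a concentric Gaussian sphere at r = 34.9 cm (r > R, all charge enclosed).
Q_enc = 4π ∫₀^R ρ₀(r'/R)^2 r'² dr' = 4πρ₀R³/5 = 1.51e-7 C.
Applying ∮E·dA = Q_enc/ε₀ with Φ = E(4πr²):
E = |Q_enc|/(4πε₀r²) = (1.51×10^-7)/(4π·8.85×10^-12·(0.349)²) = 1.11e4 N/C.

|E| = 1.11×10^4 N/C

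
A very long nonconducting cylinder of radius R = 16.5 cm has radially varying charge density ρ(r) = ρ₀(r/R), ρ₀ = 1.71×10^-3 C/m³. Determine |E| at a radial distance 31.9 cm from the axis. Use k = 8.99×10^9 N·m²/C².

|E| = 5.50×10^6 N/C

Choose a coaxial cylinder of radius r = 31.9 cm (arbitrary length L) as the Gaussian surface (r > R, full charge per length enclosed).
λ_enc = 2π ∫₀^R ρ₀(r'/R)^1 r' dr' = 2πρ₀R²/3 = 9.75e-5 C/m.
Gauss's law: E·2πrL = λ_enc L/ε₀.
E = 2k|λ_enc|/r = 2(8.99×10^9)(9.75×10^-5)/(0.319) = 5.50×10^6 N/C.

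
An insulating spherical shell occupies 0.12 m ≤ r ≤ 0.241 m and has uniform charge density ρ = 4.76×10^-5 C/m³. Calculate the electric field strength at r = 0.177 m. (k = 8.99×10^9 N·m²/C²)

Use a concentric Gaussian sphere at r = 0.177 m (within the shell material, 0.12 m < r < 0.241 m).
Enclosed charge is the volume from a to r: Q_enc = (4π/3)ρ(r³ − a³) = 7.611e-7 C.
Gauss's law: E·4πr² = Q_enc/ε₀.
E = k|Q_enc|/r² = (8.99×10^9)(7.611×10^-7)/(0.177)² = 2.18e5 N/C.

|E| ≈ 2.18×10^5 N/C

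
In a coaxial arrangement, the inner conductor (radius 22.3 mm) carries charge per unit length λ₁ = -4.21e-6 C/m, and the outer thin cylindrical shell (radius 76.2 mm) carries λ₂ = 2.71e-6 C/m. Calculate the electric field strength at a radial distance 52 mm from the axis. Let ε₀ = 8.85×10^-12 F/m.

|E| = 1.46×10^6 V/m

Choose a coaxial cylinder of radius r = 52 mm (arbitrary length L) as the Gaussian surface (between the conductors, 22.3 mm < r < 76.2 mm).
Only the inner wire is enclosed; the outer shell contributes nothing inside itself. λ_enc = λ₁ = -4.21×10^-6 C/m.
Since E is radial and uniform over the curved surface, Φ = E·2πrL = Q_enc/ε₀ = λ_enc L/ε₀.
E = |λ_enc|/(2πε₀r) = (4.21e-6)/(2π·8.85×10^-12·0.052) = 1.46×10^6 N/C.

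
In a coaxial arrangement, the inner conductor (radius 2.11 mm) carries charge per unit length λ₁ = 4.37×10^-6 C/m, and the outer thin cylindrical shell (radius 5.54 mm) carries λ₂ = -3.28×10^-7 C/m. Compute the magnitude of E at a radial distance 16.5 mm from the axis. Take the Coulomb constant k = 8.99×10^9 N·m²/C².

Take a coaxial cylindrical Gaussian surface of radius r = 16.5 mm and length L (r > 5.54 mm, enclosing both).
λ_enc = λ₁ + λ₂ = (4.37×10^-6) + (-3.28×10^-7) = 4.042×10^-6 C/m.
Gauss's law: E·2πrL = λ_enc L/ε₀.
E = 2k|λ_enc|/r = 2(8.99×10^9)(4.042×10^-6)/(0.0165) = 4.40×10^6 N/C.

E = 4.40e6 N/C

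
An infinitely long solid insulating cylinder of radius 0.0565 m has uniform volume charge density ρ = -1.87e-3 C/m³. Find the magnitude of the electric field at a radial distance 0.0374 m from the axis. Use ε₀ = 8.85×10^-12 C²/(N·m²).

Coaxial Gaussian cylinder, radius r = 0.0374 m, length L (r < R).
Charge inside radius r per length L is ρ·πr²·L, so λ_enc = ρπr² = -8.217e-6 C/m.
By Gauss's law (flux through the curved wall only), E·2πrL = λ_enc L/ε₀.
E = |λ_enc|/(2πε₀r) = (8.217×10^-6)/(2π·8.85×10^-12·0.0374) = 3.95×10^6 N/C.

E = 3.95×10^6 V/m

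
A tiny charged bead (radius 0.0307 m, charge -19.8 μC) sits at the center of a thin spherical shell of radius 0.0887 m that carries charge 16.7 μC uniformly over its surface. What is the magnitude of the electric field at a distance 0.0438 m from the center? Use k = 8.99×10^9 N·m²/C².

By spherical symmetry E is radial; choose a Gaussian sphere of radius r = 0.0438 m (between the bodies, 0.0307 m < r < 0.0887 m).
The shell at 0.0887 m lies outside the Gaussian surface, so Q_enc = -19.8 μC = -1.98×10^-5 C.
Gauss's law: E·4πr² = Q_enc/ε₀.
E = k|Q_enc|/r² = (8.99×10^9)(1.98e-5)/(0.0438)² = 9.28×10^7 N/C.

9.28×10^7 N/C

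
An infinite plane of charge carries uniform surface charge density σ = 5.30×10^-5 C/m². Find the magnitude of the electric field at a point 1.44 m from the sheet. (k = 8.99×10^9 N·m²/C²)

By planar symmetry E is perpendicular to the sheet and uniform; use a Gaussian pillbox with flat faces of area A on each side of the sheet.
Flux Φ = 2EA and Q_enc = σA, so 2EA = σA/ε₀ ⇒ E = |σ|/(2ε₀), independent of distance.
E = 2πk|σ| = 2π(8.99×10^9)(5.30e-5) = 2.99×10^6 N/C.

|E| ≈ 2.99×10^6 N/C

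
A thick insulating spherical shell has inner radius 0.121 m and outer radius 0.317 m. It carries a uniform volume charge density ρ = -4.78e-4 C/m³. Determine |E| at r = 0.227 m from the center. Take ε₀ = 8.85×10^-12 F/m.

E = 3.47e6 V/m

Take a concentric spherical Gaussian surface of radius r = 0.227 m (within the shell material, 0.121 m < r < 0.317 m).
Enclosed charge is the volume from a to r: Q_enc = (4π/3)ρ(r³ − a³) = -1.987e-5 C.
Since E is radial and uniform over the Gaussian sphere, Φ = E·4πr² = Q_enc/ε₀.
E = |Q_enc|/(4πε₀r²) = (1.987×10^-5)/(4π·8.85×10^-12·(0.227)²) = 3.47e6 N/C.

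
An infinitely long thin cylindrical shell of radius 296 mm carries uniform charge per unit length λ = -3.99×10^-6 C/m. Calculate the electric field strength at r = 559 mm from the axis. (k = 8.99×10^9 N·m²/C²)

Coaxial Gaussian cylinder, radius r = 559 mm, length L (r > 296 mm).
The full line charge is enclosed: λ_enc = -3.99e-6 C/m.
By Gauss's law (flux through the curved wall only), E·2πrL = λ_enc L/ε₀.
E = 2k|λ_enc|/r = 2(8.99×10^9)(3.99×10^-6)/(0.559) = 1.28×10^5 N/C.

E ≈ 1.28×10^5 V/m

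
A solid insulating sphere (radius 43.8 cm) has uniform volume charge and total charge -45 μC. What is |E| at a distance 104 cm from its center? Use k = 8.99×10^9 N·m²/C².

By spherical symmetry E is radial; choose a Gaussian sphere of radius r = 104 cm (r > R, so the entire charge is enclosed).
Q_enc = -45 μC = -4.50e-5 C.
Applying ∮E·dA = Q_enc/ε₀ with Φ = E(4πr²):
E = k|Q_enc|/r² = (8.99×10^9)(4.50×10^-5)/(1.04)² = 3.74e5 N/C.

|E| ≈ 3.74×10^5 N/C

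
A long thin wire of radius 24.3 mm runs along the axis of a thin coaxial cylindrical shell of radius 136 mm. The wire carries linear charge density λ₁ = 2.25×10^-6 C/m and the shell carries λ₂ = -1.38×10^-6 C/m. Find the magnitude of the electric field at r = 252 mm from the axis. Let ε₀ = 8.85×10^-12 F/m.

6.21e4 V/m

Take a coaxial cylindrical Gaussian surface of radius r = 252 mm and length L (r > 136 mm, enclosing both).
λ_enc = λ₁ + λ₂ = (2.25×10^-6) + (-1.38×10^-6) = 8.70×10^-7 C/m.
By Gauss's law (flux through the curved wall only), E·2πrL = λ_enc L/ε₀.
E = |λ_enc|/(2πε₀r) = (8.70×10^-7)/(2π·8.85×10^-12·0.252) = 6.21e4 N/C.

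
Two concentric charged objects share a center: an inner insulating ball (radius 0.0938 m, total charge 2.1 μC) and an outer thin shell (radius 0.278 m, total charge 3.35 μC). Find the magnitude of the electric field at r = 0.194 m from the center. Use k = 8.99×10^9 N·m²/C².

Take a concentric spherical Gaussian surface of radius r = 0.194 m (between the bodies, 0.0938 m < r < 0.278 m).
The shell at 0.278 m lies outside the Gaussian surface, so Q_enc = 2.1 μC = 2.10×10^-6 C.
Since E is radial and uniform over the Gaussian sphere, Φ = E·4πr² = Q_enc/ε₀.
E = k|Q_enc|/r² = (8.99×10^9)(2.10e-6)/(0.194)² = 5.02e5 N/C.

5.02×10^5 N/C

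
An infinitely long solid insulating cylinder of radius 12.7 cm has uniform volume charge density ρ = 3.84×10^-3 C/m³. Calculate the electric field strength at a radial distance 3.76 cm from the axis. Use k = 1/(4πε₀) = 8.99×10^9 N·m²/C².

E = 8.16×10^6 N/C

Coaxial Gaussian cylinder, radius r = 3.76 cm, length L (r < R).
Charge inside radius r per length L is ρ·πr²·L, so λ_enc = ρπr² = 1.706×10^-5 C/m.
By Gauss's law (flux through the curved wall only), E·2πrL = λ_enc L/ε₀.
E = 2k|λ_enc|/r = 2(8.99×10^9)(1.706e-5)/(0.0376) = 8.16e6 N/C.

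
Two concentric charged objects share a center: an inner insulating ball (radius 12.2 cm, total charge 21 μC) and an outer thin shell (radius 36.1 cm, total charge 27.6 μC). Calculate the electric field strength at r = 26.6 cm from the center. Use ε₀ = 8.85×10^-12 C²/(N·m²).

2.67×10^6 N/C

By spherical symmetry E is radial; choose a Gaussian sphere of radius r = 26.6 cm (between the bodies, 12.2 cm < r < 36.1 cm).
The shell at 36.1 cm lies outside the Gaussian surface, so Q_enc = 21 μC = 2.10×10^-5 C.
Since E is radial and uniform over the Gaussian sphere, Φ = E·4πr² = Q_enc/ε₀.
E = |Q_enc|/(4πε₀r²) = (2.10×10^-5)/(4π·8.85×10^-12·(0.266)²) = 2.67e6 N/C.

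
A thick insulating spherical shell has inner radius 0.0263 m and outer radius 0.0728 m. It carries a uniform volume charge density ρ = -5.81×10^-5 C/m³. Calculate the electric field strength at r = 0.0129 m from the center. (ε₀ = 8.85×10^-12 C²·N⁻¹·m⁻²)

Use a concentric Gaussian sphere at r = 0.0129 m (r < 0.0263 m, inside the empty cavity).
Q_enc = 0 (all charge lies at larger r); Gauss's law gives E = 0.

|E| = 0 N/C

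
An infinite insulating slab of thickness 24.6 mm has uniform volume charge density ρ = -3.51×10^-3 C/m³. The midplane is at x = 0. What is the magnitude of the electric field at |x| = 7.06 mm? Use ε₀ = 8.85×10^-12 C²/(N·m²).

By symmetry E is perpendicular to the slab. A Gaussian pillbox from −7.06 mm to +7.06 mm (face area A) lies entirely within the slab.
Q_enc = ρ·(2x)·A and flux = 2EA, so 2EA = 2ρxA/ε₀ ⇒ E = |ρ|x/ε₀.
E = (3.51×10^-3)(0.00706)/(8.85×10^-12) = 2.80×10^6 N/C.

|E| = 2.80×10^6 N/C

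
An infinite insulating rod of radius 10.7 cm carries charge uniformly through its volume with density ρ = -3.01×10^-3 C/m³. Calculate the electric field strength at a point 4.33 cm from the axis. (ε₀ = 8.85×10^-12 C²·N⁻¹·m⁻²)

Coaxial Gaussian cylinder, radius r = 4.33 cm, length L (r < R).
Enclosed charge per unit length: λ_enc = ρ·πr² = (-3.01×10^-3)π(0.0433)² = -1.773×10^-5 C/m.
Since E is radial and uniform over the curved surface, Φ = E·2πrL = Q_enc/ε₀ = λ_enc L/ε₀.
E = |λ_enc|/(2πε₀r) = (1.773e-5)/(2π·8.85×10^-12·0.0433) = 7.36×10^6 N/C.

7.36×10^6 N/C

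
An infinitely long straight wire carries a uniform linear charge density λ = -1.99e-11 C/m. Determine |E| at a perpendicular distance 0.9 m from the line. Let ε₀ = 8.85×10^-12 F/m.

|E| ≈ 0.398 N/C

Coaxial Gaussian cylinder, radius r = 0.9 m, length L.
Q_enc = λL, so λ_enc = -1.99×10^-11 C/m.
By Gauss's law (flux through the curved wall only), E·2πrL = λ_enc L/ε₀.
E = |λ_enc|/(2πε₀r) = (1.99×10^-11)/(2π·8.85×10^-12·0.9) = 0.398 N/C.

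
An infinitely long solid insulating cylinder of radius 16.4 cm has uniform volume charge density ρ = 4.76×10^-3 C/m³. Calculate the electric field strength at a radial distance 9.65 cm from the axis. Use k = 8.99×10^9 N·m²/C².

E ≈ 2.59×10^7 N/C

Coaxial Gaussian cylinder, radius r = 9.65 cm, length L (r < R).
Enclosed charge per unit length: λ_enc = ρ·πr² = (4.76e-3)π(0.0965)² = 1.393×10^-4 C/m.
Since E is radial and uniform over the curved surface, Φ = E·2πrL = Q_enc/ε₀ = λ_enc L/ε₀.
E = 2k|λ_enc|/r = 2(8.99×10^9)(1.393×10^-4)/(0.0965) = 2.59e7 N/C.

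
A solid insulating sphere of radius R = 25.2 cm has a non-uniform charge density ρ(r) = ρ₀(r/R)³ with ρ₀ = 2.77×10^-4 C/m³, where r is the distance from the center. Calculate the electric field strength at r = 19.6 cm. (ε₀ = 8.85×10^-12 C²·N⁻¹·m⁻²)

Use a concentric Gaussian sphere at r = 19.6 cm (r < R).
Integrate the density: Q_enc = 4π ∫₀^r ρ₀(r'/R)^3 r'² dr' = 4πρ₀ r^6/(6·R³) = 2.055×10^-6 C.
Since E is radial and uniform over the Gaussian sphere, Φ = E·4πr² = Q_enc/ε₀.
E = |Q_enc|/(4πε₀r²) = (2.055×10^-6)/(4π·8.85×10^-12·(0.196)²) = 4.81×10^5 N/C.

E ≈ 4.81e5 V/m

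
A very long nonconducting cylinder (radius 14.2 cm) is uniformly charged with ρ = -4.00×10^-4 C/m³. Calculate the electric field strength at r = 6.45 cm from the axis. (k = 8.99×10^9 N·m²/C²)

|E| ≈ 1.46×10^6 V/m

Coaxial Gaussian cylinder, radius r = 6.45 cm, length L (r < R).
Charge inside radius r per length L is ρ·πr²·L, so λ_enc = ρπr² = -5.228×10^-6 C/m.
By Gauss's law (flux through the curved wall only), E·2πrL = λ_enc L/ε₀.
E = 2k|λ_enc|/r = 2(8.99×10^9)(5.228×10^-6)/(0.0645) = 1.46e6 N/C.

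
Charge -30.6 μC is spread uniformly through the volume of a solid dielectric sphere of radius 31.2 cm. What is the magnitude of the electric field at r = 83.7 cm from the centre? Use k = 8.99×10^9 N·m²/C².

|E| = 3.93×10^5 N/C

By spherical symmetry E is radial; choose a Gaussian sphere of radius r = 83.7 cm (r > R, so the entire charge is enclosed).
Q_enc = -30.6 μC = -3.06e-5 C.
Applying ∮E·dA = Q_enc/ε₀ with Φ = E(4πr²):
E = k|Q_enc|/r² = (8.99×10^9)(3.06×10^-5)/(0.837)² = 3.93×10^5 N/C.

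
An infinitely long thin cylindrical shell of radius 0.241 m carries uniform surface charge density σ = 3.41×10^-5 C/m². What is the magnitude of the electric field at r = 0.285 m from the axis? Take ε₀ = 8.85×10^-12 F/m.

E = 3.26e6 N/C

Coaxial Gaussian cylinder, radius r = 0.285 m, length L (r > 0.241 m).
The whole shell is enclosed: λ_enc = σ·2πR = (3.41×10^-5)·2π·(0.241) = 5.164×10^-5 C/m.
Gauss's law: E·2πrL = λ_enc L/ε₀.
E = |λ_enc|/(2πε₀r) = (5.164×10^-5)/(2π·8.85×10^-12·0.285) = 3.26×10^6 N/C.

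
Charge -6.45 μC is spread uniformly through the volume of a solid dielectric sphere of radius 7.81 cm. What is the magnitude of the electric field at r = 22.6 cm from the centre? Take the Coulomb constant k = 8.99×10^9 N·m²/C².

Take a concentric spherical Gaussian surface of radius r = 22.6 cm (r > R, so the entire charge is enclosed).
Q_enc = -6.45 μC = -6.45×10^-6 C.
Gauss's law: E·4πr² = Q_enc/ε₀.
E = k|Q_enc|/r² = (8.99×10^9)(6.45×10^-6)/(0.226)² = 1.14×10^6 N/C.

1.14×10^6 N/C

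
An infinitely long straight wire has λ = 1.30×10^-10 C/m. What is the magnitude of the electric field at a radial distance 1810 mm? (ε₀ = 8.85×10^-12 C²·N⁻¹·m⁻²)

Choose a coaxial cylinder of radius r = 1810 mm (arbitrary length L) as the Gaussian surface.
Q_enc = λL, so λ_enc = 1.30e-10 C/m.
Applying ∮E·dA = Q_enc/ε₀ with the end caps contributing no flux:
E = |λ_enc|/(2πε₀r) = (1.30e-10)/(2π·8.85×10^-12·1.81) = 1.29 N/C.

E ≈ 1.29 N/C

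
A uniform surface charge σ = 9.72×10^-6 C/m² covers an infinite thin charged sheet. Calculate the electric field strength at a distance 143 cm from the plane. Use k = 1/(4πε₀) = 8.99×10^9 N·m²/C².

The symmetry is planar: E is normal to the sheet and the same magnitude on both sides. Take a pillbox straddling the sheet with end-cap area A.
Flux Φ = 2EA and Q_enc = σA, so 2EA = σA/ε₀ ⇒ E = |σ|/(2ε₀), independent of distance.
E = 2πk|σ| = 2π(8.99×10^9)(9.72e-6) = 5.49×10^5 N/C.

E ≈ 5.49×10^5 N/C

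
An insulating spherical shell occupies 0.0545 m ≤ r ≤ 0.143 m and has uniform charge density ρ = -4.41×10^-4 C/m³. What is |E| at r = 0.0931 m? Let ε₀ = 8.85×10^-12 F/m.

By spherical symmetry E is radial; choose a Gaussian sphere of radius r = 0.0931 m (within the shell material, 0.0545 m < r < 0.143 m).
Only the shell between 0.0545 m and r is enclosed: Q_enc = ρ·(4π/3)(r³ − a³) = (-4.41×10^-4)·(4π/3)·((0.0931)³ − (0.0545)³) = -1.192×10^-6 C.
Since E is radial and uniform over the Gaussian sphere, Φ = E·4πr² = Q_enc/ε₀.
E = |Q_enc|/(4πε₀r²) = (1.192×10^-6)/(4π·8.85×10^-12·(0.0931)²) = 1.24e6 N/C.

1.24×10^6 N/C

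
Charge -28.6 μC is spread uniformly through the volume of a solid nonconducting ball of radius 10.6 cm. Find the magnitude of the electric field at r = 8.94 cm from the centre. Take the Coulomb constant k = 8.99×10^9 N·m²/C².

|E| ≈ 1.93×10^7 N/C

Use a concentric Gaussian sphere at r = 8.94 cm (r < R).
For a uniform sphere the enclosed fraction is (r/R)³, so Q_enc = (-28.6 μC)(0.0894/0.106)³ = -1.716×10^-5 C.
Gauss's law: E·4πr² = Q_enc/ε₀.
E = k|Q_enc|/r² = (8.99×10^9)(1.716×10^-5)/(0.0894)² = 1.93×10^7 N/C.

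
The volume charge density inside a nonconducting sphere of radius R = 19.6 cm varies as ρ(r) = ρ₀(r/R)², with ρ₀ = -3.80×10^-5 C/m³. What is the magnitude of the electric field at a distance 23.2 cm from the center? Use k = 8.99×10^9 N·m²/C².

By spherical symmetry E is radial; choose a Gaussian sphere of radius r = 23.2 cm (r > R, all charge enclosed).
Q_enc = 4π ∫₀^R ρ₀(r'/R)^2 r'² dr' = 4πρ₀R³/5 = -7.191×10^-7 C.
Applying ∮E·dA = Q_enc/ε₀ with Φ = E(4πr²):
E = k|Q_enc|/r² = (8.99×10^9)(7.191×10^-7)/(0.232)² = 1.20×10^5 N/C.

1.20e5 V/m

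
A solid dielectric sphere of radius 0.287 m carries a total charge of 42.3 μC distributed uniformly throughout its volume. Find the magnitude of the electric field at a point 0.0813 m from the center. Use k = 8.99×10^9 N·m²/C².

|E| = 1.31×10^6 N/C

Take a concentric spherical Gaussian surface of radius r = 0.0813 m (r < R).
For a uniform sphere the enclosed fraction is (r/R)³, so Q_enc = (42.3 μC)(0.0813/0.287)³ = 9.615e-7 C.
By Gauss's law, ∮E·dA = E·4πr² = Q_enc/ε₀.
E = k|Q_enc|/r² = (8.99×10^9)(9.615×10^-7)/(0.0813)² = 1.31×10^6 N/C.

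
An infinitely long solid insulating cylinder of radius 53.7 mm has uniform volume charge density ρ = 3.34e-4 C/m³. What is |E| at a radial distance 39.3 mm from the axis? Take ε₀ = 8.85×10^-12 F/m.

Choose a coaxial cylinder of radius r = 39.3 mm (arbitrary length L) as the Gaussian surface (r < R).
Enclosed charge per unit length: λ_enc = ρ·πr² = (3.34×10^-4)π(0.0393)² = 1.621×10^-6 C/m.
Applying ∮E·dA = Q_enc/ε₀ with the end caps contributing no flux:
E = |λ_enc|/(2πε₀r) = (1.621e-6)/(2π·8.85×10^-12·0.0393) = 7.42e5 N/C.

E = 7.42×10^5 N/C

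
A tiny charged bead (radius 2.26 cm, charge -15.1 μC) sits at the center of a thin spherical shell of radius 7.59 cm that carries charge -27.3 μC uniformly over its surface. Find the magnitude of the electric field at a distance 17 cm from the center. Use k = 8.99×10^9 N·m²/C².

Use a concentric Gaussian sphere at r = 17 cm (r > 7.59 cm, enclosing both).
Q_enc = (-15.1 μC) + (-27.3 μC) = -4.24e-5 C.
By Gauss's law, ∮E·dA = E·4πr² = Q_enc/ε₀.
E = k|Q_enc|/r² = (8.99×10^9)(4.24×10^-5)/(0.17)² = 1.32×10^7 N/C.

1.32×10^7 N/C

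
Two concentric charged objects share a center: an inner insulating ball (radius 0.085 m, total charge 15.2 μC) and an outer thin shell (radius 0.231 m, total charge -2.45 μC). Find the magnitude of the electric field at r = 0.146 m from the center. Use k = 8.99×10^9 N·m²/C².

6.41×10^6 V/m

Take a concentric spherical Gaussian surface of radius r = 0.146 m (between the bodies, 0.085 m < r < 0.231 m).
Only the inner charge is enclosed; the outer shell contributes nothing inside itself. Q_enc = 15.2 μC = 1.52e-5 C.
Applying ∮E·dA = Q_enc/ε₀ with Φ = E(4πr²):
E = k|Q_enc|/r² = (8.99×10^9)(1.52e-5)/(0.146)² = 6.41×10^6 N/C.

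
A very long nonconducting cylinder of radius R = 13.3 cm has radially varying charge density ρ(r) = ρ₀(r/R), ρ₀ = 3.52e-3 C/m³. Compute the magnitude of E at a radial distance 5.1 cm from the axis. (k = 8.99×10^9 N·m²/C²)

Coaxial Gaussian cylinder, radius r = 5.1 cm, length L (r < R).
Integrating ρ over the cross-section to radius r: λ_enc = (2πρ₀/R) ∫₀^r r'^2 dr' = 2πρ₀ r^3/(3·R) = 7.353×10^-6 C/m.
By Gauss's law (flux through the curved wall only), E·2πrL = λ_enc L/ε₀.
E = 2k|λ_enc|/r = 2(8.99×10^9)(7.353×10^-6)/(0.051) = 2.59e6 N/C.

E ≈ 2.59e6 V/m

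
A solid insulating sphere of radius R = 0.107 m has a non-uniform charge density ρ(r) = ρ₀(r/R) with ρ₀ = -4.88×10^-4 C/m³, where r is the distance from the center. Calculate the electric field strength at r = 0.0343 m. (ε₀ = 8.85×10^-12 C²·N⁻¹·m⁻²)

E ≈ 1.52×10^5 V/m

Symmetry ⇒ E = E(r) r̂. Gaussian sphere of radius r = 0.0343 m (r < R).
Integrate the density: Q_enc = 4π ∫₀^r ρ₀(r'/R)^1 r'² dr' = 4πρ₀ r^4/(4·R) = -1.983×10^-8 C.
Applying ∮E·dA = Q_enc/ε₀ with Φ = E(4πr²):
E = |Q_enc|/(4πε₀r²) = (1.983×10^-8)/(4π·8.85×10^-12·(0.0343)²) = 1.52×10^5 N/C.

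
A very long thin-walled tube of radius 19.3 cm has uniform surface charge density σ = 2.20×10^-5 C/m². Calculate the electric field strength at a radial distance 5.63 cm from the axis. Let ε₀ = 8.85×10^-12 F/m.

Take a coaxial cylindrical Gaussian surface of radius r = 5.63 cm and length L (r < 19.3 cm, inside the shell).
No charge is enclosed, so Gauss's law gives E·2πrL = 0 ⇒ E = 0.

E = 0 (no enclosed charge)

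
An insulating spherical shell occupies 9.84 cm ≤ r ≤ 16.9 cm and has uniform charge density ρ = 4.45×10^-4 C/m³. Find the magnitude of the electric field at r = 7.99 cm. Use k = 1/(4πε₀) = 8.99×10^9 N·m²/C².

E = 0

Symmetry ⇒ E = E(r) r̂. Gaussian sphere of radius r = 7.99 cm (r < 9.84 cm, inside the empty cavity).
No charge is enclosed, so by Gauss's law E·4πr² = 0 ⇒ E = 0.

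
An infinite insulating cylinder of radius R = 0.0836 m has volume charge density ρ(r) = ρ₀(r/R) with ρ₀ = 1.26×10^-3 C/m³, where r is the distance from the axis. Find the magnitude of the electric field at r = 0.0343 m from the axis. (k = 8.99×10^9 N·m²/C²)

E = 6.68×10^5 V/m

Take a coaxial cylindrical Gaussian surface of radius r = 0.0343 m and length L (r < R).
λ_enc = ∫₀^r ρ(r')·2πr' dr' = (2πρ₀/R)·r^3/3 = 1.274×10^-6 C/m.
Applying ∮E·dA = Q_enc/ε₀ with the end caps contributing no flux:
E = 2k|λ_enc|/r = 2(8.99×10^9)(1.274×10^-6)/(0.0343) = 6.68×10^5 N/C.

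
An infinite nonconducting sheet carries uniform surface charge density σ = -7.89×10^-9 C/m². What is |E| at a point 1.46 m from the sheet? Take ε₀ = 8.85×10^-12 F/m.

By planar symmetry E is perpendicular to the sheet and uniform; use a Gaussian pillbox with flat faces of area A on each side of the sheet.
Only the two end caps contribute flux: Φ = 2EA. With Q_enc = σA, Gauss's law gives E = |σ|/(2ε₀).
E = |σ|/(2ε₀) = (7.89×10^-9)/(2·8.85×10^-12) = 446 N/C.

|E| ≈ 446 N/C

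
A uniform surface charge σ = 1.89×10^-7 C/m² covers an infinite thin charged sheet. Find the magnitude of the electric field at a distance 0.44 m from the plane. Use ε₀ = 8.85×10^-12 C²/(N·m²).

E = 1.07×10^4 N/C

The symmetry is planar: E is normal to the sheet and the same magnitude on both sides. Take a pillbox straddling the sheet with end-cap area A.
Flux Φ = 2EA and Q_enc = σA, so 2EA = σA/ε₀ ⇒ E = |σ|/(2ε₀), independent of distance.
E = |σ|/(2ε₀) = (1.89×10^-7)/(2·8.85×10^-12) = 1.07×10^4 N/C.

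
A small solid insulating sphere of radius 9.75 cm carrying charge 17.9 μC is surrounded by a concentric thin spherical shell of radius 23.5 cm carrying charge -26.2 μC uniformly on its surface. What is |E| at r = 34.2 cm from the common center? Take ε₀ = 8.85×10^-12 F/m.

E ≈ 6.38×10^5 N/C

Use a concentric Gaussian sphere at r = 34.2 cm (r > 23.5 cm, enclosing both).
Q_enc = (17.9 μC) + (-26.2 μC) = -8.30×10^-6 C.
Gauss's law: E·4πr² = Q_enc/ε₀.
E = |Q_enc|/(4πε₀r²) = (8.30e-6)/(4π·8.85×10^-12·(0.342)²) = 6.38e5 N/C.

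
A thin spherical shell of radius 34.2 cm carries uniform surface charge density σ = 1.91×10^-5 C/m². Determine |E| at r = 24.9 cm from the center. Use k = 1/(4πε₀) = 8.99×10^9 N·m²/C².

|E| = 0 V/m

By spherical symmetry E is radial; choose a Gaussian sphere of radius r = 24.9 cm (inside the shell, r < 34.2 cm).
No charge lies within this surface, so Q_enc = 0 and Gauss's law gives E·4πr² = 0 ⇒ E = 0.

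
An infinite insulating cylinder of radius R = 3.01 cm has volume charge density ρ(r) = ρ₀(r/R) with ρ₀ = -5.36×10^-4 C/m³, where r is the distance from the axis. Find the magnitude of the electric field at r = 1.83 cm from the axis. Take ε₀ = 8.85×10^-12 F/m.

Take a coaxial cylindrical Gaussian surface of radius r = 1.83 cm and length L (r < R).
Integrating ρ over the cross-section to radius r: λ_enc = (2πρ₀/R) ∫₀^r r'^2 dr' = 2πρ₀ r^3/(3·R) = -2.286×10^-7 C/m.
Applying ∮E·dA = Q_enc/ε₀ with the end caps contributing no flux:
E = |λ_enc|/(2πε₀r) = (2.286×10^-7)/(2π·8.85×10^-12·0.0183) = 2.25×10^5 N/C.

E = 2.25e5 N/C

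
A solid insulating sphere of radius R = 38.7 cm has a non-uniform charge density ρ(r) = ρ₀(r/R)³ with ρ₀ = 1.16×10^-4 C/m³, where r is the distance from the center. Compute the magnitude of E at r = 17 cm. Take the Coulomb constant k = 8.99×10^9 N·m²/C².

E = 3.15×10^4 N/C

Symmetry ⇒ E = E(r) r̂. Gaussian sphere of radius r = 17 cm (r < R).
Q_enc = ∫₀^r ρ(r')·4πr'² dr' = (4πρ₀/R³) ∫₀^r r'^5 dr' = 4πρ₀ r^6/(6·R³) = 1.012e-7 C.
Since E is radial and uniform over the Gaussian sphere, Φ = E·4πr² = Q_enc/ε₀.
E = k|Q_enc|/r² = (8.99×10^9)(1.012×10^-7)/(0.17)² = 3.15×10^4 N/C.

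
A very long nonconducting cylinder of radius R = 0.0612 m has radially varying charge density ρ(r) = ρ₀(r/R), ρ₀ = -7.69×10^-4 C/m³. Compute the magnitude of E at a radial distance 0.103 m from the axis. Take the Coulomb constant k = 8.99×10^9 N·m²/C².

By cylindrical symmetry E is radial; use a coaxial Gaussian cylinder of radius 0.103 m and length L (r > R, full charge per length enclosed).
λ_enc = 2π ∫₀^R ρ₀(r'/R)^1 r' dr' = 2πρ₀R²/3 = -6.032e-6 C/m.
Since E is radial and uniform over the curved surface, Φ = E·2πrL = Q_enc/ε₀ = λ_enc L/ε₀.
E = 2k|λ_enc|/r = 2(8.99×10^9)(6.032×10^-6)/(0.103) = 1.05×10^6 N/C.

1.05×10^6 N/C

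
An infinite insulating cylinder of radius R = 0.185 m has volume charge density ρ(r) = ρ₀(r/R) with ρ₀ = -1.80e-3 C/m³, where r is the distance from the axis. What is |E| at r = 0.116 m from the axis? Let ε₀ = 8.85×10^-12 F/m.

By cylindrical symmetry E is radial; use a coaxial Gaussian cylinder of radius 0.116 m and length L (r < R).
Integrating ρ over the cross-section to radius r: λ_enc = (2πρ₀/R) ∫₀^r r'^2 dr' = 2πρ₀ r^3/(3·R) = -3.181e-5 C/m.
Gauss's law: E·2πrL = λ_enc L/ε₀.
E = |λ_enc|/(2πε₀r) = (3.181×10^-5)/(2π·8.85×10^-12·0.116) = 4.93×10^6 N/C.

E = 4.93×10^6 V/m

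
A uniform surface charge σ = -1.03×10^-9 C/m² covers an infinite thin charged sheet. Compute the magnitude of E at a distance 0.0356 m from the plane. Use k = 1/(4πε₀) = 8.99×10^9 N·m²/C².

By planar symmetry E is perpendicular to the sheet and uniform; use a Gaussian pillbox with flat faces of area A on each side of the sheet.
Flux Φ = 2EA and Q_enc = σA, so 2EA = σA/ε₀ ⇒ E = |σ|/(2ε₀), independent of distance.
E = 2πk|σ| = 2π(8.99×10^9)(1.03×10^-9) = 58.2 N/C.

58.2 V/m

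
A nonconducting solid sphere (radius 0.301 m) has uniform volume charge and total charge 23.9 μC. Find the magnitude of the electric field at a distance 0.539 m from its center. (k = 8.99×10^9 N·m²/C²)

Take a concentric spherical Gaussian surface of radius r = 0.539 m (r > R, so the entire charge is enclosed).
Q_enc = 23.9 μC = 2.39e-5 C.
Since E is radial and uniform over the Gaussian sphere, Φ = E·4πr² = Q_enc/ε₀.
E = k|Q_enc|/r² = (8.99×10^9)(2.39×10^-5)/(0.539)² = 7.40×10^5 N/C.

|E| = 7.40×10^5 N/C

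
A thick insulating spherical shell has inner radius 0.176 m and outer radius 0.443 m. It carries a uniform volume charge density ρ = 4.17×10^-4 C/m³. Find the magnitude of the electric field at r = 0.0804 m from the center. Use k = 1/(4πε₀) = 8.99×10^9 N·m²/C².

By spherical symmetry E is radial; choose a Gaussian sphere of radius r = 0.0804 m (r < 0.176 m, inside the empty cavity).
Q_enc = 0 (all charge lies at larger r); Gauss's law gives E = 0.

|E| = 0 N/C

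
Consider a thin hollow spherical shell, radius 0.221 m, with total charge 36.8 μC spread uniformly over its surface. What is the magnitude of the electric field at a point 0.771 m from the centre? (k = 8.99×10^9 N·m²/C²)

|E| = 5.57×10^5 V/m

Use a concentric Gaussian sphere at r = 0.771 m (r > 0.221 m).
The entire shell is enclosed: Q_enc = 3.68×10^-5 C.
Gauss's law: E·4πr² = Q_enc/ε₀.
E = k|Q_enc|/r² = (8.99×10^9)(3.68e-5)/(0.771)² = 5.57e5 N/C.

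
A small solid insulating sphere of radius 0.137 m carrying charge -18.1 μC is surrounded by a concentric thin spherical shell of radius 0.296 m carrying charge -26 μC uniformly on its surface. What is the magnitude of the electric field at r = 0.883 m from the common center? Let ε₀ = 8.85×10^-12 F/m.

|E| = 5.09e5 N/C

Symmetry ⇒ E = E(r) r̂. Gaussian sphere of radius r = 0.883 m (r > 0.296 m, enclosing both).
Q_enc = (-18.1 μC) + (-26 μC) = -4.41e-5 C.
Applying ∮E·dA = Q_enc/ε₀ with Φ = E(4πr²):
E = |Q_enc|/(4πε₀r²) = (4.41e-5)/(4π·8.85×10^-12·(0.883)²) = 5.09×10^5 N/C.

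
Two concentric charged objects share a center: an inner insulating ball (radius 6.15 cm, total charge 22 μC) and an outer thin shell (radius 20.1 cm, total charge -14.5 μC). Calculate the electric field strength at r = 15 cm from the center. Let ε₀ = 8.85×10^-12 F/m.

By spherical symmetry E is radial; choose a Gaussian sphere of radius r = 15 cm (between the bodies, 6.15 cm < r < 20.1 cm).
Only the inner charge is enclosed; the outer shell contributes nothing inside itself. Q_enc = 22 μC = 2.20e-5 C.
Applying ∮E·dA = Q_enc/ε₀ with Φ = E(4πr²):
E = |Q_enc|/(4πε₀r²) = (2.20e-5)/(4π·8.85×10^-12·(0.15)²) = 8.79×10^6 N/C.

E ≈ 8.79×10^6 V/m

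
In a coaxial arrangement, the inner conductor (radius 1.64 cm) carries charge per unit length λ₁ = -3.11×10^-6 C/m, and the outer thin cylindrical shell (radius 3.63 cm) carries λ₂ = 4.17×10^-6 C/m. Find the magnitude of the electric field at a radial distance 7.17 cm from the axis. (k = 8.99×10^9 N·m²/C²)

|E| = 2.66×10^5 N/C

Take a coaxial cylindrical Gaussian surface of radius r = 7.17 cm and length L (r > 3.63 cm, enclosing both).
λ_enc = λ₁ + λ₂ = (-3.11×10^-6) + (4.17e-6) = 1.06×10^-6 C/m.
By Gauss's law (flux through the curved wall only), E·2πrL = λ_enc L/ε₀.
E = 2k|λ_enc|/r = 2(8.99×10^9)(1.06×10^-6)/(0.0717) = 2.66e5 N/C.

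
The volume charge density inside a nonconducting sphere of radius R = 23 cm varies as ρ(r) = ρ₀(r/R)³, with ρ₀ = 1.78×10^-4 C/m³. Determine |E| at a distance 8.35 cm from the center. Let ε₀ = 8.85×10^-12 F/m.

Use a concentric Gaussian sphere at r = 8.35 cm (r < R).
Q_enc = ∫₀^r ρ(r')·4πr'² dr' = (4πρ₀/R³) ∫₀^r r'^5 dr' = 4πρ₀ r^6/(6·R³) = 1.039×10^-8 C.
Gauss's law: E·4πr² = Q_enc/ε₀.
E = |Q_enc|/(4πε₀r²) = (1.039e-8)/(4π·8.85×10^-12·(0.0835)²) = 1.34e4 N/C.

E = 1.34e4 N/C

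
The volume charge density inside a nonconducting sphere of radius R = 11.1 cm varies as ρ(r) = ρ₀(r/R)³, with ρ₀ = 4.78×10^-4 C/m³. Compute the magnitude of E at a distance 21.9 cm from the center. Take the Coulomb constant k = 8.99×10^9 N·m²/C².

2.57e5 N/C

Use a concentric Gaussian sphere at r = 21.9 cm (r > R, all charge enclosed).
Q_enc = 4π ∫₀^R ρ₀(r'/R)^3 r'² dr' = 4πρ₀R³/6 = 1.369×10^-6 C.
Since E is radial and uniform over the Gaussian sphere, Φ = E·4πr² = Q_enc/ε₀.
E = k|Q_enc|/r² = (8.99×10^9)(1.369e-6)/(0.219)² = 2.57e5 N/C.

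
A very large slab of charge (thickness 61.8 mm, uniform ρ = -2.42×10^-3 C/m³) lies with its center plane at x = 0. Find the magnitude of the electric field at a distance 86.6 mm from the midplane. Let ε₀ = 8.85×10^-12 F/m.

|E| = 8.45e6 N/C

The point |x| = 86.6 mm lies outside the slab (half-thickness 0.0309 m). A symmetric pillbox spanning the full slab encloses Q_enc = ρ·d·A.
Flux = 2EA ⇒ E = |ρ|d/(2ε₀), independent of distance outside.
E = (2.42e-3)(0.0618)/(2·8.85×10^-12) = 8.45×10^6 N/C.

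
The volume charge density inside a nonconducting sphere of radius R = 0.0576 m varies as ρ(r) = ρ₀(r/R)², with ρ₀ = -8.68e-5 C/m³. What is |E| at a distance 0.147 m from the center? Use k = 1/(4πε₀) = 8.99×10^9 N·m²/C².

E ≈ 1.73×10^4 V/m

By spherical symmetry E is radial; choose a Gaussian sphere of radius r = 0.147 m (r > R, all charge enclosed).
Q_enc = 4π ∫₀^R ρ₀(r'/R)^2 r'² dr' = 4πρ₀R³/5 = -4.169×10^-8 C.
Applying ∮E·dA = Q_enc/ε₀ with Φ = E(4πr²):
E = k|Q_enc|/r² = (8.99×10^9)(4.169×10^-8)/(0.147)² = 1.73×10^4 N/C.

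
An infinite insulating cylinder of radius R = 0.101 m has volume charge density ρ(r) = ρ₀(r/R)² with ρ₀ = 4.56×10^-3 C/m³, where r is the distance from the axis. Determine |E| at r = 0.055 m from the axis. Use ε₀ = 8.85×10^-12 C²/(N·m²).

Take a coaxial cylindrical Gaussian surface of radius r = 0.055 m and length L (r < R).
Integrating ρ over the cross-section to radius r: λ_enc = (2πρ₀/R²) ∫₀^r r'^3 dr' = 2πρ₀ r^4/(4·R²) = 6.425×10^-6 C/m.
By Gauss's law (flux through the curved wall only), E·2πrL = λ_enc L/ε₀.
E = |λ_enc|/(2πε₀r) = (6.425×10^-6)/(2π·8.85×10^-12·0.055) = 2.10×10^6 N/C.

E ≈ 2.10e6 N/C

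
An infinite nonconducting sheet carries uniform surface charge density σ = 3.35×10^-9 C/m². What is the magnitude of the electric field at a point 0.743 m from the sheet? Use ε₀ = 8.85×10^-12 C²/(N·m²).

The symmetry is planar: E is normal to the sheet and the same magnitude on both sides. Take a pillbox straddling the sheet with end-cap area A.
Only the two end caps contribute flux: Φ = 2EA. With Q_enc = σA, Gauss's law gives E = |σ|/(2ε₀).
E = |σ|/(2ε₀) = (3.35×10^-9)/(2·8.85×10^-12) = 189 N/C.

E ≈ 189 N/C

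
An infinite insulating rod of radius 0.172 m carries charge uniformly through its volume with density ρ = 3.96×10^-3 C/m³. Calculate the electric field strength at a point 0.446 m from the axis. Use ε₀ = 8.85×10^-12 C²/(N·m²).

By cylindrical symmetry E is radial; use a coaxial Gaussian cylinder of radius 0.446 m and length L (r > 0.172 m, full cross-section enclosed).
λ_enc = ρ·πR² = (3.96e-3)π(0.172)² = 3.68×10^-4 C/m.
Gauss's law: E·2πrL = λ_enc L/ε₀.
E = |λ_enc|/(2πε₀r) = (3.68×10^-4)/(2π·8.85×10^-12·0.446) = 1.48×10^7 N/C.

|E| ≈ 1.48×10^7 N/C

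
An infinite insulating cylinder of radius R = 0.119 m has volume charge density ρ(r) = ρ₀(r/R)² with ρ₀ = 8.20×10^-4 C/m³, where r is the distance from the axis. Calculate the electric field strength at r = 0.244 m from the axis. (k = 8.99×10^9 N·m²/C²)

E = 1.34×10^6 V/m

Coaxial Gaussian cylinder, radius r = 0.244 m, length L (r > R, full charge per length enclosed).
λ_enc = 2π ∫₀^R ρ₀(r'/R)^2 r' dr' = 2πρ₀R²/4 = 1.824e-5 C/m.
By Gauss's law (flux through the curved wall only), E·2πrL = λ_enc L/ε₀.
E = 2k|λ_enc|/r = 2(8.99×10^9)(1.824×10^-5)/(0.244) = 1.34e6 N/C.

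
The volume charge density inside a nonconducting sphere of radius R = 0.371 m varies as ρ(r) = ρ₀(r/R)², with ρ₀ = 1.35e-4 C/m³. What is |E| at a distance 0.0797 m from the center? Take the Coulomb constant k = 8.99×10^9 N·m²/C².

E = 1.12×10^4 V/m

By spherical symmetry E is radial; choose a Gaussian sphere of radius r = 0.0797 m (r < R).
Integrate the density: Q_enc = 4π ∫₀^r ρ₀(r'/R)^2 r'² dr' = 4πρ₀ r^5/(5·R²) = 7.927×10^-9 C.
Applying ∮E·dA = Q_enc/ε₀ with Φ = E(4πr²):
E = k|Q_enc|/r² = (8.99×10^9)(7.927×10^-9)/(0.0797)² = 1.12e4 N/C.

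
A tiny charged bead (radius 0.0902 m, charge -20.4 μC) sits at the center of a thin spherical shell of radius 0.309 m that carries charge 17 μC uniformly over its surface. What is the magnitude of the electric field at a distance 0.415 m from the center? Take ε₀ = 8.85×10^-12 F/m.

Symmetry ⇒ E = E(r) r̂. Gaussian sphere of radius r = 0.415 m (r > 0.309 m, enclosing both).
Q_enc = (-20.4 μC) + (17 μC) = -3.40×10^-6 C.
Gauss's law: E·4πr² = Q_enc/ε₀.
E = |Q_enc|/(4πε₀r²) = (3.40×10^-6)/(4π·8.85×10^-12·(0.415)²) = 1.78e5 N/C.

E ≈ 1.78×10^5 V/m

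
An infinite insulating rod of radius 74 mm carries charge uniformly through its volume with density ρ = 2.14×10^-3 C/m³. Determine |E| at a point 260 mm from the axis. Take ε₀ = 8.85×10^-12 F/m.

By cylindrical symmetry E is radial; use a coaxial Gaussian cylinder of radius 260 mm and length L (r > 74 mm, full cross-section enclosed).
λ_enc = ρ·πR² = (2.14×10^-3)π(0.074)² = 3.682e-5 C/m.
By Gauss's law (flux through the curved wall only), E·2πrL = λ_enc L/ε₀.
E = |λ_enc|/(2πε₀r) = (3.682×10^-5)/(2π·8.85×10^-12·0.26) = 2.55×10^6 N/C.

E = 2.55e6 N/C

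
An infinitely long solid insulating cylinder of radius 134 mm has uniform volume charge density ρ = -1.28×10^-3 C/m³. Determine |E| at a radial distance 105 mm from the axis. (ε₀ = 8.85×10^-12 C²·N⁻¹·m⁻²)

7.59×10^6 V/m

Take a coaxial cylindrical Gaussian surface of radius r = 105 mm and length L (r < R).
Charge inside radius r per length L is ρ·πr²·L, so λ_enc = ρπr² = -4.433×10^-5 C/m.
By Gauss's law (flux through the curved wall only), E·2πrL = λ_enc L/ε₀.
E = |λ_enc|/(2πε₀r) = (4.433e-5)/(2π·8.85×10^-12·0.105) = 7.59×10^6 N/C.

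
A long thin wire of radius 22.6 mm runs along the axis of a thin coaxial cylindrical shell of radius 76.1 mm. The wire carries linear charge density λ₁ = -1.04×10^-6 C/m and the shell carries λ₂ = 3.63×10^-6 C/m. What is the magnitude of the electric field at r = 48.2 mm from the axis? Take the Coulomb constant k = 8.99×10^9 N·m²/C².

3.88×10^5 N/C

Take a coaxial cylindrical Gaussian surface of radius r = 48.2 mm and length L (between the conductors, 22.6 mm < r < 76.1 mm).
The shell at 76.1 mm lies outside the Gaussian surface, so λ_enc = λ₁ = -1.04×10^-6 C/m.
Since E is radial and uniform over the curved surface, Φ = E·2πrL = Q_enc/ε₀ = λ_enc L/ε₀.
E = 2k|λ_enc|/r = 2(8.99×10^9)(1.04×10^-6)/(0.0482) = 3.88e5 N/C.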